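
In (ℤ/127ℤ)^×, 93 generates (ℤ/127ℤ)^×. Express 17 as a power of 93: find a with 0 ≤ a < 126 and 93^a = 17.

100

Baby-step giant-step with m = ceil(sqrt(126)) = 12.
Baby table (93^j mod 127 for j=0..11):
  0:1  1:93  2:13  3:66  4:42  5:96  6:38  7:105
  8:113  9:95  10:72  11:92
Giant step factor: 93^(-12) ≡ 100 (mod 127).
Scan 17·100^i mod 127 for i = 0, 1, …:
  i=0: 17   i=1: 49   i=2: 74   i=3: 34
  i=4: 98   i=5: 21   i=6: 68   i=7: 69
  i=8: 42
Match at i=8, j=4: a = 8·12 + 4 = 100.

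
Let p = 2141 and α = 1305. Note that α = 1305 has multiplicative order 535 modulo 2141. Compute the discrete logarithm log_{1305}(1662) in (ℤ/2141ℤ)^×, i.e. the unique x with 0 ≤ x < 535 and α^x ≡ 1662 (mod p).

Baby-step giant-step with m = ceil(sqrt(535)) = 24.
Baby table (1305^j mod 2141 for j=0..23):
  0:1  1:1305  2:930  3:1844  4:2077  5:2120  6:428  7:1880
  8:1955  9:1344  10:441  11:1717  12:1199  13:1765  14:1750  15:1444
  16:340  17:513  18:1473  19:1788  20:1791  21:1424  22:2073  23:1182
Giant step factor: 1305^(-24) ≡ 625 (mod 2141).
Scan 1662·625^i mod 2141 for i = 0, 1, …:
  i=0: 1662   i=1: 365   i=2: 1179   i=3: 371
  i=4: 647   i=5: 1867   i=6: 30   i=7: 1622
  i=8: 1057   i=9: 1197     …   i=18: 294
  i=19: 1765
Match at i=19, j=13: x = 19·24 + 13 = 469.

469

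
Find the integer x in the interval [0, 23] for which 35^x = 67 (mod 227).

9

Compute 35^0 mod 227 = 1, then multiply by 35 repeatedly:
  35^0=1  35^1=35  35^2=90  35^3=199  35^4=155
  35^5=204  35^6=103  35^7=200  35^8=190  35^9=67
Found 67 at exponent 9.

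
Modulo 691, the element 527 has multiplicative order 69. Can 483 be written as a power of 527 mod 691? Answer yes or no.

483 ∈ ⟨527⟩ iff 483^69 ≡ 1 (mod 691), since |⟨527⟩| = 69.
483^69 mod 691 = 1.
Since 1 = 1, 483 lies in the subgroup.

yes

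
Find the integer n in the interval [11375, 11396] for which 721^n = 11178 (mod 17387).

Compute 721^11375 mod 17387 = 1246, then multiply by 721 repeatedly:
  721^11375=1246  721^11376=11629  721^11377=3975  721^11378=14507  721^11379=9960
  721^11380=329  721^11381=11178
Found 11178 at exponent 11381.

11381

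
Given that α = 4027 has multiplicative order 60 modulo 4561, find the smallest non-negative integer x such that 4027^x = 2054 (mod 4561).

Successive powers of 4027 modulo 4561:
  4027^0=1  4027^1=4027  4027^2=2374  4027^3=242  4027^4=3041  4027^5=4383
  4027^6=3832  4027^7=1601  4027^8=2534  4027^9=1461  4027^10=4318  4027^11=2054
So 4027^11 ≡ 2054 (mod 4561), giving x = 11.

11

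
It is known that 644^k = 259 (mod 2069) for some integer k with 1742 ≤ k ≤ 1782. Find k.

1754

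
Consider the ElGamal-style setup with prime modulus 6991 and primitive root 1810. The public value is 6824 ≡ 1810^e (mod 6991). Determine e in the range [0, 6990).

Baby-step giant-step with m = ceil(sqrt(6990)) = 84.
Baby table (1810^j mod 6991 for j=0..83):
  0:1  1:1810  2:4312  3:2764  4:4275  5:5704  6:5524  7:1310
  8:1151  9:6983  10:6493  11:459  12:5852  13:755  14:3305  15:4745
  16:3502  17:4774  18:64  19:3984  20:3319  21:2121  22:951  23:1524
  24:3986  25:6939  26:3754  27:6479  28:3083  29:1412  30:4005  31:6374
  32:1790  33:3067  34:416  35:4923  36:4096  37:3300  38:2686  39:2915
  40:4936  41:6653  42:3428  43:3663  44:2562  45:2187  46:1564  47:6476
  48:4644  49:2458  50:2704  51:540  52:5651  53:477  54:3477  55:1470
  56:4120  57:4794  58:1309  59:6332  60:2671  61:3729  62:3175  63:148
  64:2222  65:1995  66:3594  67:3510  68:5272  69:6596  70:5123  71:2564
  72:5807  73:3197  74:5013  75:6203  76:6875  77:6761  78:3160  79:962
  80:461  81:2481  82:2388  83:1842
Giant step factor: 1810^(-84) ≡ 5200 (mod 6991).
Scan 6824·5200^i mod 6991 for i = 0, 1, …:
  i=0: 6824   i=1: 5475   i=2: 2648   i=3: 4321
  i=4: 126   i=5: 5037   i=6: 4114   i=7: 340
  i=8: 6268   i=9: 1558     …   i=18: 1540
  i=19: 3305
Match at i=19, j=14: e = 19·84 + 14 = 1610.

1610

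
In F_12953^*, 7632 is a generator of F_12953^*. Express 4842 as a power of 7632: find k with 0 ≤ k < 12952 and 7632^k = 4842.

Baby-step giant-step with m = ceil(sqrt(12952)) = 114.
Baby table (7632^j mod 12953 for j=0..113):
  0:1  1:7632  2:10736  3:9427  4:5902  5:6483  6:10749  7:5019
  8:2987  9:12457  10:9757  11:11580  12:241  13:12939  14:9729  15:5132
  16:10505  17:8043  18:12862  19:4950  20:7452  21:9994  22:6944  23:5885
  24:6269  25:9579  26:196  27:6277  28:5870  29:8366  30:3975  31:1274
  32:8418  33:12249  34:2567  35:6408  36:8281  37:2905  38:8377  39:10209
  40:2793  41:8491  42:12406  43:9115  44:8070  45:11678  46:9856  47:2921
  48:959  49:643  50:11142  51:12252  52:12510  53:12710  54:10656  55:7658
  56:1920  57:3597  58:4897  59:4499  60:10918  61:12480  62:3951  63:12401
  64:9814  65:6202  66:3402  67:6252  68:9365  69:11979  70:1454  71:9160
  72:1779  73:2584  74:6622  75:9451  76:7728  77:5087  78:3843  79:4184
  80:3143  81:11373  82:683  83:5550  84:1290  85:1000  86:2683  87:10916
  88:10169  89:8385  90:6500  91:10963  92:6189  93:7810  94:9167  95:3391
  96:18  97:7846  98:11906  99:1297  100:2612  101:117  102:12140  103:12624
  104:1954  105:4025  106:7237  107:1192  108:4338  109:12701  110:6733  111:1705
  112:7748  113:2291
Giant step factor: 7632^(-114) ≡ 9007 (mod 12953).
Scan 4842·9007^i mod 12953 for i = 0, 1, …:
  i=0: 4842   i=1: 12096   i=2: 989   i=3: 9212
  i=4: 8519   i=5: 10014   i=6: 4359   i=7: 970
  i=8: 6468   i=9: 7635     …   i=71: 9375
  i=72: 18
Match at i=72, j=96: k = 72·114 + 96 = 8304.

8304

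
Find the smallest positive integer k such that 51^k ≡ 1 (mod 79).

39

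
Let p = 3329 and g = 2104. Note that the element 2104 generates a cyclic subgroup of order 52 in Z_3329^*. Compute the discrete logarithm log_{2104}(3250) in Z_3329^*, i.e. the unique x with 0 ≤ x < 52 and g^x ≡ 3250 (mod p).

Baby-step giant-step with m = ceil(sqrt(52)) = 8.
Baby table (2104^j mod 3329 for j=0..7):
  0:1  1:2104  2:2575  3:1517  4:2586  5:1358  6:950  7:1400
Giant step factor: 2104^(-8) ≡ 2292 (mod 3329).
Scan 3250·2292^i mod 3329 for i = 0, 1, …:
  i=0: 3250   i=1: 2027   i=2: 1929   i=3: 356
  i=4: 347   i=5: 3022   i=6: 2104
Match at i=6, j=1: x = 6·8 + 1 = 49.

49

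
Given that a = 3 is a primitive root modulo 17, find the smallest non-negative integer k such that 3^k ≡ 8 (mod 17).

10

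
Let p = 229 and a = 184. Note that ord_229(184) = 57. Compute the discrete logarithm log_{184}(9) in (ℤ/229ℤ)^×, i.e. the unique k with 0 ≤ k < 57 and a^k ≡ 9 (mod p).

17

Baby-step giant-step with m = ceil(sqrt(57)) = 8.
Baby table (184^j mod 229 for j=0..7):
  0:1  1:184  2:193  3:17  4:151  5:75  6:60  7:48
Giant step factor: 184^(-8) ≡ 37 (mod 229).
Scan 9·37^i mod 229 for i = 0, 1, …:
  i=0: 9   i=1: 104   i=2: 184
Match at i=2, j=1: k = 2·8 + 1 = 17.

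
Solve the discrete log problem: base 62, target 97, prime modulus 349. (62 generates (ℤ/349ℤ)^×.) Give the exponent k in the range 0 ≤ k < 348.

259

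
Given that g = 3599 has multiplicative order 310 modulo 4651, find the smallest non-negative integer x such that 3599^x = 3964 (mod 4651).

150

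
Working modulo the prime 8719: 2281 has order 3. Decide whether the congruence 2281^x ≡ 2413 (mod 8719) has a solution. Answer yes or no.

no

⟨2281⟩ has order 3; its elements mod 8719 are {1, 2281, 6437}.
2413 is not in this set.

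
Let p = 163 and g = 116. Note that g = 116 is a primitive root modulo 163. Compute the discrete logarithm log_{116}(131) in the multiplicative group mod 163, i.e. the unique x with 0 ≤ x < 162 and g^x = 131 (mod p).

Baby-step giant-step with m = ceil(sqrt(162)) = 13.
Baby table (116^j mod 163 for j=0..12):
  0:1  1:116  2:90  3:8  4:113  5:68  6:64  7:89
  8:55  9:23  10:60  11:114  12:21
Giant step factor: 116^(-13) ≡ 18 (mod 163).
Scan 131·18^i mod 163 for i = 0, 1, …:
  i=0: 131   i=1: 76   i=2: 64
Match at i=2, j=6: x = 2·13 + 6 = 32.

32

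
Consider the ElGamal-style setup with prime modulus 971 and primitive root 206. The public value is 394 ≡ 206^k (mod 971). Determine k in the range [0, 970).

Baby-step giant-step with m = ceil(sqrt(970)) = 32.
Baby table (206^j mod 971 for j=0..31):
  0:1  1:206  2:683  3:874  4:409  5:748  6:670  7:138
  8:269  9:67  10:208  11:124  12:298  13:215  14:595  15:224
  16:507  17:545  18:605  19:342  20:540  21:546  22:811  23:54
  24:443  25:955  26:588  27:724  28:581  29:253  30:655  31:932
Giant step factor: 206^(-32) ≡ 522 (mod 971).
Scan 394·522^i mod 971 for i = 0, 1, …:
  i=0: 394   i=1: 787   i=2: 81   i=3: 529
  i=4: 374   i=5: 57   i=6: 624   i=7: 443
Match at i=7, j=24: k = 7·32 + 24 = 248.

248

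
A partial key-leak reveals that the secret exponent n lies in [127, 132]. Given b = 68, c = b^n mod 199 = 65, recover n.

128

Compute 68^127 mod 199 = 39, then multiply by 68 repeatedly:
  68^127=39  68^128=65
Found 65 at exponent 128.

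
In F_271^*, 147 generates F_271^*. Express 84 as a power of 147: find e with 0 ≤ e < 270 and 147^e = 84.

27

Baby-step giant-step with m = ceil(sqrt(270)) = 17.
Baby table (147^j mod 271 for j=0..16):
  0:1  1:147  2:200  3:132  4:163  5:113  6:80  7:107
  8:11  9:262  10:32  11:97  12:167  13:159  14:67  15:93
  16:121
Giant step factor: 147^(-17) ≡ 52 (mod 271).
Scan 84·52^i mod 271 for i = 0, 1, …:
  i=0: 84   i=1: 32
Match at i=1, j=10: e = 1·17 + 10 = 27.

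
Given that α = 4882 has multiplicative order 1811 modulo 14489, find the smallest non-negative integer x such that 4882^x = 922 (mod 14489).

1206

Baby-step giant-step with m = ceil(sqrt(1811)) = 43.
Baby table (4882^j mod 14489 for j=0..42):
  0:1  1:4882  2:14008  3:13465  4:14026  5:14407  6:5368  7:10464
  8:11523  9:8988  10:6724  11:8983  12:11292  13:11388  14:1923  15:13703
  16:2333  17:1352  18:7969  19:1693  20:6496  21:11540  22:5048  23:13036
  24:6064  25:3421  26:9994  27:6245  28:3234  29:9867  30:9258  31:6365
  32:9514  33:10103  34:2290  35:8761  36:14163  37:2258  38:11916  39:577
  40:6048  41:12243  42:3201
Giant step factor: 4882^(-43) ≡ 13049 (mod 14489).
Scan 922·13049^i mod 14489 for i = 0, 1, …:
  i=0: 922   i=1: 5308   i=2: 6672   i=3: 13016
  i=4: 5726   i=5: 13290   i=6: 2369   i=7: 8044
  i=8: 7840   i=9: 11820     …   i=27: 11179
  i=28: 14008
Match at i=28, j=2: x = 28·43 + 2 = 1206.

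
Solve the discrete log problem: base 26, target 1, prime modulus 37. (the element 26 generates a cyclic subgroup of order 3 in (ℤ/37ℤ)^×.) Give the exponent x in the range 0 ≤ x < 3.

0

Successive powers of 26 modulo 37:
  26^0=1
So 26^0 ≡ 1 (mod 37), giving x = 0.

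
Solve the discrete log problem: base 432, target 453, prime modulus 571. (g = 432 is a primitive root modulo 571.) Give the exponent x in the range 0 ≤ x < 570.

220

Baby-step giant-step with m = ceil(sqrt(570)) = 24.
Baby table (432^j mod 571 for j=0..23):
  0:1  1:432  2:478  3:365  4:84  5:315  6:182  7:397
  8:204  9:194  10:442  11:230  12:6  13:308  14:13  15:477
  16:504  17:177  18:521  19:98  20:82  21:22  22:368  23:238
Giant step factor: 432^(-24) ≡ 460 (mod 571).
Scan 453·460^i mod 571 for i = 0, 1, …:
  i=0: 453   i=1: 536   i=2: 459   i=3: 441
  i=4: 155   i=5: 496   i=6: 331   i=7: 374
  i=8: 169   i=9: 84
Match at i=9, j=4: x = 9·24 + 4 = 220.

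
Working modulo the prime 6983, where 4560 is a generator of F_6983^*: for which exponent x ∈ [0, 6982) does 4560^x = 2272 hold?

4129

Baby-step giant-step with m = ceil(sqrt(6982)) = 84.
Baby table (4560^j mod 6983 for j=0..83):
  0:1  1:4560  2:5209  3:3857  4:4726  5:1022  6:2659  7:2552
  8:3442  9:4719  10:4017  11:1111  12:3485  13:5275  14:4548  15:6353
  16:4196  17:340  18:174  19:4361  20:5559  21:750  22:5313  23:3253
  24:1788  25:4119  26:5353  27:4095  28:658  29:4773  30:5852  31:3077
  32:2273  33:2108  34:3872  35:3296  36:2344  37:4650  38:3612  39:4806
  40:2706  41:399  42:3860  43:4440  44:2683  45:264  46:2764  47:6508
  48:5713  49:4690  50:4454  51:3676  52:3360  53:898  54:2842  55:6055
  56:18  57:5267  58:2983  59:6579  60:1272  61:4430  62:5964  63:4038
  64:6092  65:1146  66:2476  67:6032  68:6866  69:4171  70:5051  71:2626
  72:5698  73:6120  74:3132  75:1685  76:2300  77:6517  78:4855  79:2690
  80:4252  81:4312  82:5575  83:3880
Giant step factor: 4560^(-84) ≡ 4097 (mod 6983).
Scan 2272·4097^i mod 6983 for i = 0, 1, …:
  i=0: 2272   i=1: 45   i=2: 2807   i=3: 6261
  i=4: 2758   i=5: 1032   i=6: 3389   i=7: 2529
  i=8: 5524   i=9: 6908     …   i=48: 199
  i=49: 5275
Match at i=49, j=13: x = 49·84 + 13 = 4129.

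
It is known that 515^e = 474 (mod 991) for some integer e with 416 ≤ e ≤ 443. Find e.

439

Compute 515^416 mod 991 = 377, then multiply by 515 repeatedly:
  515^416=377  515^417=910  515^418=898  515^419=664  515^420=65
  515^421=772  515^422=189  515^423=217  515^424=763  515^425=509
  515^426=511  515^427=550  515^428=815  515^429=532  515^430=464
  515^431=129  515^432=38  515^433=741  515^434=80  515^435=569
  515^436=690  515^437=572  515^438=253  515^439=474
Found 474 at exponent 439.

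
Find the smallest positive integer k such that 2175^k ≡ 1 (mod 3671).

3670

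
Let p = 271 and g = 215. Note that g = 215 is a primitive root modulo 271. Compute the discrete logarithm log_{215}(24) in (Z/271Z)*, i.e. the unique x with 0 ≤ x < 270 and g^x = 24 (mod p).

201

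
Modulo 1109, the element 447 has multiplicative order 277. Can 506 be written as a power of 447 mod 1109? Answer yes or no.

506 ∈ ⟨447⟩ iff 506^277 ≡ 1 (mod 1109), since |⟨447⟩| = 277.
506^277 mod 1109 = 1.
Since 1 = 1, 506 lies in the subgroup.

yes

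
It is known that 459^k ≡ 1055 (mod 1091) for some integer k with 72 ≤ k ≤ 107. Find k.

93

Compute 459^72 mod 1091 = 273, then multiply by 459 repeatedly:
  459^72=273  459^73=933  459^74=575  459^75=994  459^76=208
  459^77=555  459^78=542  459^79=30  459^80=678  459^81=267
  459^82=361  459^83=958  459^84=49  459^85=671  459^86=327
  459^87=626  459^88=401  459^89=771  459^90=405  459^91=425
  459^92=877  459^93=1055
Found 1055 at exponent 93.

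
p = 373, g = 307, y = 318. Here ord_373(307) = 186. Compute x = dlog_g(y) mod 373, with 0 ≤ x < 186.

12

Successive powers of 307 modulo 373:
  307^0=1  307^1=307  307^2=253  307^3=87  307^4=226  307^5=4
  307^6=109  307^7=266  307^8=348  307^9=158  307^10=16  307^11=63
  307^12=318
So 307^12 ≡ 318 (mod 373), giving x = 12.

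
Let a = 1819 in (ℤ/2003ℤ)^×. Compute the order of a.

The order of 1819 must divide p − 1 = 2002 = 2 · 7 · 11 · 13.
Divisors: 1, 2, 7, 11, 13, 14, 22, 26, 77, 91, 143, 154, 182, 286, 1001, 2002.
Check each in increasing order: 1819^1 ≡ 1819;  1819^2 ≡ 1808;  1819^7 ≡ 1562;  1819^11 ≡ 91;  1819^13 ≡ 282;  1819^14 ≡ 190;  1819^22 ≡ 269;  1819^26 ≡ 1407;  1819^77 ≡ 1914;  1819^91 ≡ 1117;  1819^143 ≡ 2002;  1819^154 ≡ 1912;  1819^182 ≡ 1823;  1819^286 ≡ 1.
Smallest exponent giving 1 is 286.

286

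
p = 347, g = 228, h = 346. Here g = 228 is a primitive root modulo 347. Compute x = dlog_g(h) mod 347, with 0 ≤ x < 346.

173

Baby-step giant-step with m = ceil(sqrt(346)) = 19.
Baby table (228^j mod 347 for j=0..18):
  0:1  1:228  2:281  3:220  4:192  5:54  6:167  7:253
  8:82  9:305  10:140  11:343  12:129  13:264  14:161  15:273
  16:131  17:26  18:29
Giant step factor: 228^(-19) ≡ 274 (mod 347).
Scan 346·274^i mod 347 for i = 0, 1, …:
  i=0: 346   i=1: 73   i=2: 223   i=3: 30
  i=4: 239   i=5: 250   i=6: 141   i=7: 117
  i=8: 134   i=9: 281
Match at i=9, j=2: x = 9·19 + 2 = 173.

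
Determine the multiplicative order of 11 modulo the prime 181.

The order of 11 must divide p − 1 = 180 = 2^2 · 3^2 · 5.
Divisors: 1, 2, 3, 4, 5, 6, 9, 10, 12, 15, 18, 20, 30, 36, 45, 60, 90, 180.
Check each in increasing order: 11^1 ≡ 11;  11^2 ≡ 121;  11^3 ≡ 64;  11^4 ≡ 161;  11^5 ≡ 142;  11^6 ≡ 114;  11^9 ≡ 56;  11^10 ≡ 73;  11^12 ≡ 145;  11^15 ≡ 49;  11^18 ≡ 59;  11^20 ≡ 80;  11^30 ≡ 48;  11^36 ≡ 42;  11^45 ≡ 180;  11^60 ≡ 132;  11^90 ≡ 1.
Smallest exponent giving 1 is 90.

90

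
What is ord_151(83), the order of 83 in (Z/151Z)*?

50

The order of 83 must divide p − 1 = 150 = 2 · 3 · 5^2.
Divisors: 1, 2, 3, 5, 6, 10, 15, 25, 30, 50, 75, 150.
Check each in increasing order: 83^1 ≡ 83;  83^2 ≡ 94;  83^3 ≡ 101;  83^5 ≡ 132;  83^6 ≡ 84;  83^10 ≡ 59;  83^15 ≡ 87;  83^25 ≡ 150;  83^30 ≡ 19;  83^50 ≡ 1.
Smallest exponent giving 1 is 50.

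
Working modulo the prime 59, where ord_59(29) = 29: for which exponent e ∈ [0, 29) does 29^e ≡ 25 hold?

17

Successive powers of 29 modulo 59:
  29^0=1  29^1=29  29^2=15  29^3=22  29^4=48  29^5=35
  29^6=12  29^7=53  29^8=3  29^9=28  29^10=45  29^11=7
  29^12=26  29^13=46  29^14=36  29^15=41  29^16=9  29^17=25
So 29^17 ≡ 25 (mod 59), giving e = 17.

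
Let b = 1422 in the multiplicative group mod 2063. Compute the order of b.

2062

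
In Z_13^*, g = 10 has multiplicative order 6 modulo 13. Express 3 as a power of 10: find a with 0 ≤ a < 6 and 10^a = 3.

4

Successive powers of 10 modulo 13:
  10^0=1  10^1=10  10^2=9  10^3=12  10^4=3
So 10^4 ≡ 3 (mod 13), giving a = 4.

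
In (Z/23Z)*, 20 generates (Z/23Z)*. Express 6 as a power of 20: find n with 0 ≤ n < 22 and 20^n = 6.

8

Successive powers of 20 modulo 23:
  20^0=1  20^1=20  20^2=9  20^3=19  20^4=12  20^5=10
  20^6=16  20^7=21  20^8=6
So 20^8 ≡ 6 (mod 23), giving n = 8.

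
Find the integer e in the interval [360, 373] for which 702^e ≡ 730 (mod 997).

Compute 702^360 mod 997 = 888, then multiply by 702 repeatedly:
  702^360=888  702^361=251  702^362=730
Found 730 at exponent 362.

362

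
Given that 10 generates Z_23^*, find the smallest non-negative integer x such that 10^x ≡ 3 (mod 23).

20

Successive powers of 10 modulo 23:
  10^0=1  10^1=10  10^2=8  10^3=11  10^4=18  10^5=19
  10^6=6  10^7=14  10^8=2  10^9=20  10^10=16  10^11=22
  10^12=13  10^13=15  10^14=12  10^15=5  10^16=4  10^17=17
  10^18=9  10^19=21  10^20=3
So 10^20 ≡ 3 (mod 23), giving x = 20.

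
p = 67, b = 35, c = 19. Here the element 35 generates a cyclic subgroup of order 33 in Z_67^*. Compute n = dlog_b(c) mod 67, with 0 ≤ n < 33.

Successive powers of 35 modulo 67:
  35^0=1  35^1=35  35^2=19
So 35^2 ≡ 19 (mod 67), giving n = 2.

2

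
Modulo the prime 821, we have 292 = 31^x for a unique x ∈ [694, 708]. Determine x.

698

Compute 31^694 mod 821 = 534, then multiply by 31 repeatedly:
  31^694=534  31^695=134  31^696=49  31^697=698  31^698=292
Found 292 at exponent 698.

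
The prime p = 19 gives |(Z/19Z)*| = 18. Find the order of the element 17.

9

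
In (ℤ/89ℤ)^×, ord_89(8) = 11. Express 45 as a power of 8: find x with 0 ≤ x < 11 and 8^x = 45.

7

Successive powers of 8 modulo 89:
  8^0=1  8^1=8  8^2=64  8^3=67  8^4=2  8^5=16
  8^6=39  8^7=45
So 8^7 ≡ 45 (mod 89), giving x = 7.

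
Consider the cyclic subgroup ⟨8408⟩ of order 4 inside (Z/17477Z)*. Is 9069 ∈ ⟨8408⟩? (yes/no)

⟨8408⟩ has order 4; its elements mod 17477 are {1, 8408, 9069, 17476}.
9069 is in this set.

yes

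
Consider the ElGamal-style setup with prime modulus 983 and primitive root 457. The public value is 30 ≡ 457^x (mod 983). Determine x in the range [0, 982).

357

Baby-step giant-step with m = ceil(sqrt(982)) = 32.
Baby table (457^j mod 983 for j=0..31):
  0:1  1:457  2:453  3:591  4:745  5:347  6:316  7:894
  8:613  9:969  10:483  11:539  12:573  13:383  14:57  15:491
  16:263  17:265  18:196  19:119  20:318  21:825  22:536  23:185
  24:7  25:250  26:222  27:205  28:300  29:463  30:246  31:360
Giant step factor: 457^(-32) ≡ 868 (mod 983).
Scan 30·868^i mod 983 for i = 0, 1, …:
  i=0: 30   i=1: 482   i=2: 601   i=3: 678
  i=4: 670   i=5: 607   i=6: 971   i=7: 397
  i=8: 546   i=9: 122   i=10: 715   i=11: 347
Match at i=11, j=5: x = 11·32 + 5 = 357.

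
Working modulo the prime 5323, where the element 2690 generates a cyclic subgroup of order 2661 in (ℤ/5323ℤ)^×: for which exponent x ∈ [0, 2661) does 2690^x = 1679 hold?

Baby-step giant-step with m = ceil(sqrt(2661)) = 52.
Baby table (2690^j mod 5323 for j=0..51):
  0:1  1:2690  2:2143  3:5184  4:4023  5:211  6:3352  7:5041
  8:2609  9:2496  10:1937  11:4636  12:4374  13:2230  14:5002  15:4159
  16:4087  17:2035  18:2106  19:1468  20:4577  21:31  22:3545  23:2557
  24:1014  25:2284  26:1218  27:2775  28:1904  29:1034  30:2854  31:1494
  32:5318  33:2519  34:5254  35:695  36:1177  37:4268  38:4532  39:1410
  40:2924  41:3489  42:961  43:3435  44:4745  45:4819  46:1605  47:497
  48:857  49:471  50:116  51:3306
Giant step factor: 2690^(-52) ≡ 2730 (mod 5323).
Scan 1679·2730^i mod 5323 for i = 0, 1, …:
  i=0: 1679   i=1: 567   i=2: 4240   i=3: 2998
  i=4: 3089   i=5: 1338   i=6: 1162   i=7: 5075
  i=8: 4304   i=9: 2059     …   i=13: 4549
  i=14: 211
Match at i=14, j=5: x = 14·52 + 5 = 733.

733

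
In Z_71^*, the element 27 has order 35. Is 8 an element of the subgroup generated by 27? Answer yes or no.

8 ∈ ⟨27⟩ iff 8^35 ≡ 1 (mod 71), since |⟨27⟩| = 35.
8^35 mod 71 = 1.
Since 1 = 1, 8 lies in the subgroup.

yes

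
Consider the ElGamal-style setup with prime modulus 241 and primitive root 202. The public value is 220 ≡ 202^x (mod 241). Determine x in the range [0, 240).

27

Baby-step giant-step with m = ceil(sqrt(240)) = 16.
Baby table (202^j mod 241 for j=0..15):
  0:1  1:202  2:75  3:208  4:82  5:176  6:125  7:186
  8:217  9:213  10:128  11:69  12:201  13:114  14:133  15:115
Giant step factor: 202^(-16) ≡ 100 (mod 241).
Scan 220·100^i mod 241 for i = 0, 1, …:
  i=0: 220   i=1: 69
Match at i=1, j=11: x = 1·16 + 11 = 27.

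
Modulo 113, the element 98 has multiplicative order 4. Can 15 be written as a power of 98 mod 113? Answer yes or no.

15 ∈ ⟨98⟩ iff 15^4 ≡ 1 (mod 113), since |⟨98⟩| = 4.
15^4 mod 113 = 1.
Since 1 = 1, 15 lies in the subgroup.

yes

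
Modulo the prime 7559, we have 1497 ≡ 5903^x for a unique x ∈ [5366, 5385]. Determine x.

5381

Compute 5903^5366 mod 7559 = 3131, then multiply by 5903 repeatedly:
  5903^5366=3131  5903^5367=538  5903^5368=1034  5903^5369=3589  5903^5370=5549
  5903^5371=2600  5903^5372=3030  5903^5373=1496  5903^5374=1976  5903^5375=791
  5903^5376=5370  5903^5377=4223  5903^5378=6346  5903^5379=5593  5903^5380=5326
  5903^5381=1497
Found 1497 at exponent 5381.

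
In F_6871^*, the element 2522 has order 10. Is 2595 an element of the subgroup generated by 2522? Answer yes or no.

no

⟨2522⟩ has order 10; its elements mod 6871 are {1, 983, 1305, 2062, 2522, 4349, 4809, 5566, 5888, 6870}.
2595 is not in this set.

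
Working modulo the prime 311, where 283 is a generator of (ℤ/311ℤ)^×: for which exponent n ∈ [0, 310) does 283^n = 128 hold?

16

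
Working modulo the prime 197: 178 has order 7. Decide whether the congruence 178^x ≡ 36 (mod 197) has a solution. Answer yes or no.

36 ∈ ⟨178⟩ iff 36^7 ≡ 1 (mod 197), since |⟨178⟩| = 7.
36^7 mod 197 = 1.
Since 1 = 1, 36 lies in the subgroup.

yes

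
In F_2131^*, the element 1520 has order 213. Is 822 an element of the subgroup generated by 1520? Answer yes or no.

yes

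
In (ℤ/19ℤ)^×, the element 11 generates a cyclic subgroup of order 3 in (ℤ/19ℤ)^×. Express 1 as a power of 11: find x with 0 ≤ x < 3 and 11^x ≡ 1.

Successive powers of 11 modulo 19:
  11^0=1
So 11^0 ≡ 1 (mod 19), giving x = 0.

0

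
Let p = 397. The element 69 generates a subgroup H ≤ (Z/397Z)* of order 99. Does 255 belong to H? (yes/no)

255 ∈ ⟨69⟩ iff 255^99 ≡ 1 (mod 397), since |⟨69⟩| = 99.
255^99 mod 397 = 1.
Since 1 = 1, 255 lies in the subgroup.

yes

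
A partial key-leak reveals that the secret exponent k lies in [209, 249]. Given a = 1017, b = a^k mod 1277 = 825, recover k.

247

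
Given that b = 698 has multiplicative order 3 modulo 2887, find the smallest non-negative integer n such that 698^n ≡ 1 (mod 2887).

Successive powers of 698 modulo 2887:
  698^0=1
So 698^0 ≡ 1 (mod 2887), giving n = 0.

0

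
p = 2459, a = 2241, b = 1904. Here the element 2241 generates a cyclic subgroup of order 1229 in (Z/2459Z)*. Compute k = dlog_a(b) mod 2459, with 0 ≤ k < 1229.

547

Baby-step giant-step with m = ceil(sqrt(1229)) = 36.
Baby table (2241^j mod 2459 for j=0..35):
  0:1  1:2241  2:803  3:1994  4:551  5:373  6:2292  7:1980
  8:1144  9:1426  10:1425  11:1643  12:840  13:1305  14:754  15:381
  16:548  17:1027  18:2342  19:916  20:1950  21:307  22:1926  23:621
  24:2326  25:1945  26:1397  27:370  28:487  29:2030  30:80  31:2232
  32:306  33:2144  34:2277  35:332
Giant step factor: 2241^(-36) ≡ 725 (mod 2459).
Scan 1904·725^i mod 2459 for i = 0, 1, …:
  i=0: 1904   i=1: 901   i=2: 1590   i=3: 1938
  i=4: 961   i=5: 828   i=6: 304   i=7: 1549
  i=8: 1721   i=9: 1012     …   i=14: 1122
  i=15: 1980
Match at i=15, j=7: k = 15·36 + 7 = 547.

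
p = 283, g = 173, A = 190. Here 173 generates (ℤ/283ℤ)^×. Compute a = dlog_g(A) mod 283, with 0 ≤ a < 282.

245

Baby-step giant-step with m = ceil(sqrt(282)) = 17.
Baby table (173^j mod 283 for j=0..16):
  0:1  1:173  2:214  3:232  4:233  5:123  6:54  7:3
  8:236  9:76  10:130  11:133  12:86  13:162  14:9  15:142
  16:228
Giant step factor: 173^(-17) ≡ 82 (mod 283).
Scan 190·82^i mod 283 for i = 0, 1, …:
  i=0: 190   i=1: 15   i=2: 98   i=3: 112
  i=4: 128   i=5: 25   i=6: 69   i=7: 281
  i=8: 119   i=9: 136     …   i=13: 38
  i=14: 3
Match at i=14, j=7: a = 14·17 + 7 = 245.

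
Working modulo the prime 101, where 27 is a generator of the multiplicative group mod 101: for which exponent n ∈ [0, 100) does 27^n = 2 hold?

43

Baby-step giant-step with m = ceil(sqrt(100)) = 10.
Baby table (27^j mod 101 for j=0..9):
  0:1  1:27  2:22  3:89  4:80  5:39  6:43  7:50
  8:37  9:90
Giant step factor: 27^(-10) ≡ 17 (mod 101).
Scan 2·17^i mod 101 for i = 0, 1, …:
  i=0: 2   i=1: 34   i=2: 73   i=3: 29
  i=4: 89
Match at i=4, j=3: n = 4·10 + 3 = 43.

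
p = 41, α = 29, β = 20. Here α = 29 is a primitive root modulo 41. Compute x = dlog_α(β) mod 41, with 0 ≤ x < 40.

Successive powers of 29 modulo 41:
  29^0=1  29^1=29  29^2=21  29^3=35  29^4=31  29^5=38
  29^6=36  29^7=19  29^8=18  29^9=30  29^10=9  29^11=15
  29^12=25  29^13=28  29^14=33  29^15=14  29^16=37  29^17=7
  29^18=39  29^19=24  29^20=40  29^21=12  29^22=20
So 29^22 ≡ 20 (mod 41), giving x = 22.

22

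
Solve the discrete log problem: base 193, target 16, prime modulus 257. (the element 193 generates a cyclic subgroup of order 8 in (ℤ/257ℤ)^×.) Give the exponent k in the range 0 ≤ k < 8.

6

Successive powers of 193 modulo 257:
  193^0=1  193^1=193  193^2=241  193^3=253  193^4=256  193^5=64
  193^6=16
So 193^6 ≡ 16 (mod 257), giving k = 6.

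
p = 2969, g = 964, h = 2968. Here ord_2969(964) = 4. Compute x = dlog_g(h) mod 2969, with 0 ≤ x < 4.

2

Successive powers of 964 modulo 2969:
  964^0=1  964^1=964  964^2=2968
So 964^2 ≡ 2968 (mod 2969), giving x = 2.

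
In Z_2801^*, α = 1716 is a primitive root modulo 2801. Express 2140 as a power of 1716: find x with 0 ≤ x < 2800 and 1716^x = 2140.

2192

Baby-step giant-step with m = ceil(sqrt(2800)) = 53.
Baby table (1716^j mod 2801 for j=0..52):
  0:1  1:1716  2:805  3:487  4:994  5:2696  6:1885  7:2306
  8:2084  9:2068  10:2622  11:946  12:1557  13:2459  14:1338  15:1989
  16:1506  17:1774  18:2298  19:2361  20:1230  21:1527  22:1397  23:2397
  24:1384  25:2497  26:2123  27:1768  28:405  29:332  30:1109  31:1165
  32:2027  33:2291  34:1553  35:1197  36:919  37:41  38:331  39:2194
  40:360  41:1540  42:1297  43:1658  44:2113  45:1414  46:758  47:1064
  48:2373  49:2215  50:2784  51:1639  52:320
Giant step factor: 1716^(-53) ≡ 2417 (mod 2801).
Scan 2140·2417^i mod 2801 for i = 0, 1, …:
  i=0: 2140   i=1: 1734   i=2: 782   i=3: 2220
  i=4: 1825   i=5: 2251   i=6: 1125   i=7: 2155
  i=8: 1576   i=9: 2633     …   i=40: 1460
  i=41: 2361
Match at i=41, j=19: x = 41·53 + 19 = 2192.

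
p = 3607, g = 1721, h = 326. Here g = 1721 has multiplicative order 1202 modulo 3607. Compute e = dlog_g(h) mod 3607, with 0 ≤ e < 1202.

Baby-step giant-step with m = ceil(sqrt(1202)) = 35.
Baby table (1721^j mod 3607 for j=0..34):
  0:1  1:1721  2:494  3:2529  4:2367  5:1304  6:630  7:2130
  8:1018  9:2583  10:1519  11:2731  12:130  13:96  14:2901  15:533
  16:1115  17:3598  18:2546  19:2768  20:2488  21:339  22:2692  23:1544
  24:2472  25:1659  26:2002  27:757  28:670  29:2437  30:2743  31:2747
  32:2417  33:786  34:81
Giant step factor: 1721^(-35) ≡ 2606 (mod 3607).
Scan 326·2606^i mod 3607 for i = 0, 1, …:
  i=0: 326   i=1: 1911   i=2: 2406   i=3: 1070
  i=4: 209   i=5: 3604   i=6: 3003   i=7: 2235
  i=8: 2712   i=9: 1359     …   i=30: 2335
  i=31: 1
Match at i=31, j=0: e = 31·35 + 0 = 1085.

1085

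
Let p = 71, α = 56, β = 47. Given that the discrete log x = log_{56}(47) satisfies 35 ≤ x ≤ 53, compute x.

41

Compute 56^35 mod 71 = 70, then multiply by 56 repeatedly:
  56^35=70  56^36=15  56^37=59  56^38=38  56^39=69
  56^40=30  56^41=47
Found 47 at exponent 41.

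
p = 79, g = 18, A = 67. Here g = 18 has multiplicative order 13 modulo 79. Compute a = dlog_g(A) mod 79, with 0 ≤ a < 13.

8

Successive powers of 18 modulo 79:
  18^0=1  18^1=18  18^2=8  18^3=65  18^4=64  18^5=46
  18^6=38  18^7=52  18^8=67
So 18^8 ≡ 67 (mod 79), giving a = 8.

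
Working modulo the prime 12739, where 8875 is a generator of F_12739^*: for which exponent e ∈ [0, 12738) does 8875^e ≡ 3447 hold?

Baby-step giant-step with m = ceil(sqrt(12738)) = 113.
Baby table (8875^j mod 12739 for j=0..112):
  0:1  1:8875  2:388  3:3970  4:10415  5:11680  6:2757  7:9495
  8:12379  9:2489  10:449  11:10307  12:8605  13:11809  14:1122  15:8591
  16:2210  17:8429  18:3967  19:9268  20:10516  21:3586  22:3728  23:2817
  24:6957  25:10181  26:11387  27:1138  28:10462  29:8418  30:8254  31:5000
  32:5063  33:3672  34:2638  35:10707  36:4424  37:1402  38:9486  39:8938
  40:11736  41:2936  42:5745  43:5397  44:12474  45:4840  46:11831  47:5287
  48:4388  49:377  50:8257  51:6147  52:6227  53:2843  54:8405  55:7530
  56:12695  57:4409  58:8406  59:3666  60:344  61:8379  62:6082  63:2607
  64:3101  65:5135  66:5722  67:5096  68:3550  69:2703  70:1588  71:4166
  72:4672  73:11294  74:3798  75:12595  76:8639  77:7823  78:1575  79:3442
  80:12367  81:10640  82:8532  83:884  84:11015  85:11778  86:6255  87:9302
  88:6530  89:4039  90:11318  91:235  92:9168  93:2007  94:3003  95:1637
  96:5915  97:10945  98:2000  99:4573  100:11660  101:3603  102:1735  103:9413
  104:10752  105:8890  106:6123  107:9790  108:6270  109:2298  110:12350  111:12633
  112:1936
Giant step factor: 8875^(-113) ≡ 3304 (mod 12739).
Scan 3447·3304^i mod 12739 for i = 0, 1, …:
  i=0: 3447   i=1: 222   i=2: 7365   i=3: 2470
  i=4: 7920   i=5: 1774   i=6: 1356   i=7: 8835
  i=8: 5791   i=9: 12225     …   i=19: 11568
  i=20: 3672
Match at i=20, j=33: e = 20·113 + 33 = 2293.

2293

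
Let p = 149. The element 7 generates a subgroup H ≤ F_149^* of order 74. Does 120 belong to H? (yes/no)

yes

120 ∈ ⟨7⟩ iff 120^74 ≡ 1 (mod 149), since |⟨7⟩| = 74.
120^74 mod 149 = 1.
Since 1 = 1, 120 lies in the subgroup.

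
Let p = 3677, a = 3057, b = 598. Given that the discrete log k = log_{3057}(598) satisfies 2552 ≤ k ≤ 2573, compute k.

Compute 3057^2552 mod 3677 = 1925, then multiply by 3057 repeatedly:
  3057^2552=1925  3057^2553=1525  3057^2554=3166  3057^2555=598
Found 598 at exponent 2555.

2555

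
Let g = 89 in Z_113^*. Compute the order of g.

112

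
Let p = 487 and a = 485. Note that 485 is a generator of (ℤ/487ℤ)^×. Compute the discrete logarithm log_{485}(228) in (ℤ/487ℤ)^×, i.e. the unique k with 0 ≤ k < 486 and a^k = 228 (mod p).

189

Baby-step giant-step with m = ceil(sqrt(486)) = 23.
Baby table (485^j mod 487 for j=0..22):
  0:1  1:485  2:4  3:479  4:16  5:455  6:64  7:359
  8:256  9:462  10:50  11:387  12:200  13:87  14:313  15:348
  16:278  17:418  18:138  19:211  20:65  21:357  22:260
Giant step factor: 485^(-23) ≡ 59 (mod 487).
Scan 228·59^i mod 487 for i = 0, 1, …:
  i=0: 228   i=1: 303   i=2: 345   i=3: 388
  i=4: 3   i=5: 177   i=6: 216   i=7: 82
  i=8: 455
Match at i=8, j=5: k = 8·23 + 5 = 189.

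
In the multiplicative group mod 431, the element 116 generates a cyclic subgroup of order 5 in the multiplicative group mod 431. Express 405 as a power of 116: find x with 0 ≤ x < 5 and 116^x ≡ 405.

Successive powers of 116 modulo 431:
  116^0=1  116^1=116  116^2=95  116^3=245  116^4=405
So 116^4 ≡ 405 (mod 431), giving x = 4.

4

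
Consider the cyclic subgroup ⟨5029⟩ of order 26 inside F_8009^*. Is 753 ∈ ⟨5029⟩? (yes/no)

yes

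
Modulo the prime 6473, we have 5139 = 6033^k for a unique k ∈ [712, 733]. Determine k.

721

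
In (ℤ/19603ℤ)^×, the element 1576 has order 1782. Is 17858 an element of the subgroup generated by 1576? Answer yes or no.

17858 ∈ ⟨1576⟩ iff 17858^1782 ≡ 1 (mod 19603), since |⟨1576⟩| = 1782.
17858^1782 mod 19603 = 804.
Since 804 ≠ 1, 17858 does not lie in the subgroup.

no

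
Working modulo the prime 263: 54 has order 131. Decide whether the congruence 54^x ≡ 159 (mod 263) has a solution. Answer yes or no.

no

159 ∈ ⟨54⟩ iff 159^131 ≡ 1 (mod 263), since |⟨54⟩| = 131.
159^131 mod 263 = 262.
Since 262 ≠ 1, 159 does not lie in the subgroup.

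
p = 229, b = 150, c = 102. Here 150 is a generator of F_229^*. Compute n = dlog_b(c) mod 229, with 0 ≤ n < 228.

Baby-step giant-step with m = ceil(sqrt(228)) = 16.
Baby table (150^j mod 229 for j=0..15):
  0:1  1:150  2:58  3:227  4:158  5:113  6:4  7:142
  8:3  9:221  10:174  11:223  12:16  13:110  14:12  15:197
Giant step factor: 150^(-16) ≡ 51 (mod 229).
Scan 102·51^i mod 229 for i = 0, 1, …:
  i=0: 102   i=1: 164   i=2: 120   i=3: 166
  i=4: 222   i=5: 101   i=6: 113
Match at i=6, j=5: n = 6·16 + 5 = 101.

101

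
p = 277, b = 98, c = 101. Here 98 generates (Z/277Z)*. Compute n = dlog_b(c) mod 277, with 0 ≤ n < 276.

131

Baby-step giant-step with m = ceil(sqrt(276)) = 17.
Baby table (98^j mod 277 for j=0..16):
  0:1  1:98  2:186  3:223  4:248  5:205  6:146  7:181
  8:10  9:149  10:198  11:14  12:264  13:111  14:75  15:148
  16:100
Giant step factor: 98^(-17) ≡ 124 (mod 277).
Scan 101·124^i mod 277 for i = 0, 1, …:
  i=0: 101   i=1: 59   i=2: 114   i=3: 9
  i=4: 8   i=5: 161   i=6: 20   i=7: 264
Match at i=7, j=12: n = 7·17 + 12 = 131.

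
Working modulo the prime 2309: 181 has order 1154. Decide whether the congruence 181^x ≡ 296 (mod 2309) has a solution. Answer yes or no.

296 ∈ ⟨181⟩ iff 296^1154 ≡ 1 (mod 2309), since |⟨181⟩| = 1154.
296^1154 mod 2309 = 1.
Since 1 = 1, 296 lies in the subgroup.

yes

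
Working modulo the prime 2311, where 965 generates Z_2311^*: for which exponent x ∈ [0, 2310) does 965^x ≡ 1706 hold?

2285

Baby-step giant-step with m = ceil(sqrt(2310)) = 49.
Baby table (965^j mod 2311 for j=0..48):
  0:1  1:965  2:2203  3:2086  4:109  5:1190  6:2094  7:896
  8:326  9:294  10:1768  11:602  12:869  13:2003  14:899  15:910
  16:2281  17:1093  18:929  19:2128  20:1352  21:1276  22:1888  23:852
  24:1775  25:424  26:113  27:428  28:1662  29:2307  30:762  31:432
  32:900  33:1875  34:2173  35:868  36:1038  37:1007  38:1135  39:2172
  40:2214  41:1146  42:1232  43:1026  44:982  45:120  46:250  47:906
  48:732
Giant step factor: 965^(-49) ≡ 885 (mod 2311).
Scan 1706·885^i mod 2311 for i = 0, 1, …:
  i=0: 1706   i=1: 727   i=2: 937   i=3: 1907
  i=4: 665   i=5: 1531   i=6: 689   i=7: 1972
  i=8: 415   i=9: 2137     …   i=45: 165
  i=46: 432
Match at i=46, j=31: x = 46·49 + 31 = 2285.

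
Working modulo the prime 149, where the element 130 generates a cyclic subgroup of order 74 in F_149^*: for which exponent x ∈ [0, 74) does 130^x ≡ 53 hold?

61

Baby-step giant-step with m = ceil(sqrt(74)) = 9.
Baby table (130^j mod 149 for j=0..8):
  0:1  1:130  2:63  3:144  4:95  5:132  6:25  7:121
  8:85
Giant step factor: 130^(-9) ≡ 118 (mod 149).
Scan 53·118^i mod 149 for i = 0, 1, …:
  i=0: 53   i=1: 145   i=2: 124   i=3: 30
  i=4: 113   i=5: 73   i=6: 121
Match at i=6, j=7: x = 6·9 + 7 = 61.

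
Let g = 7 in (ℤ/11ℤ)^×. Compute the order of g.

10

The order of 7 must divide p − 1 = 10 = 2 · 5.
Divisors: 1, 2, 5, 10.
Check each in increasing order: 7^1 ≡ 7;  7^2 ≡ 5;  7^5 ≡ 10;  7^10 ≡ 1.
Smallest exponent giving 1 is 10.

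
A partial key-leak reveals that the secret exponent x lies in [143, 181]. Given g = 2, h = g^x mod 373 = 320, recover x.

175

Compute 2^143 mod 373 = 295, then multiply by 2 repeatedly:
  2^143=295  2^144=217  2^145=61  2^146=122  2^147=244
  2^148=115  2^149=230  2^150=87  2^151=174  2^152=348
  2^153=323  2^154=273  2^155=173  2^156=346  2^157=319
  2^158=265  2^159=157  2^160=314  2^161=255  2^162=137
  2^163=274  2^164=175  2^165=350  2^166=327  2^167=281
  2^168=189  2^169=5  2^170=10  2^171=20  2^172=40
  2^173=80  2^174=160  2^175=320
Found 320 at exponent 175.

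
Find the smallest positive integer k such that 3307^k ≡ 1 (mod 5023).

5022

The order of 3307 must divide p − 1 = 5022 = 2 · 3^4 · 31.
Divisors: 1, 2, 3, 6, 9, 18, 27, 31, 54, 62, 81, 93, 162, 186, 279, 558, 837, 1674, 2511, 5022.
Check each in increasing order: 3307^1 ≡ 3307;  3307^2 ≡ 1178;  3307^3 ≡ 2821;  3307^6 ≡ 1609;  3307^9 ≡ 3220;  3307^18 ≡ 928;  3307^27 ≡ 4498;  3307^31 ≡ 1820;  3307^54 ≡ 4383;  3307^62 ≡ 2243;  3307^81 ≡ 4482;  3307^93 ≡ 3584;  3307^162 ≡ 1347;  3307^186 ≡ 1245;  3307^279 ≡ 1656;  3307^558 ≡ 4801;  3307^837 ≡ 4070;  3307^1674 ≡ 4069;  3307^2511 ≡ 5022;  3307^5022 ≡ 1.
Smallest exponent giving 1 is 5022.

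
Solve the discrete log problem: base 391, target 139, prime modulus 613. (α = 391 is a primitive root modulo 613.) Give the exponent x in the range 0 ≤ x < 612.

238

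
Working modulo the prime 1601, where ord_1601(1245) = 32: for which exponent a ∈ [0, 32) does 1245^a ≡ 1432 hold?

Successive powers of 1245 modulo 1601:
  1245^0=1  1245^1=1245  1245^2=257  1245^3=1366  1245^4=408  1245^5=443
  1245^6=791  1245^7=180  1245^8=1561  1245^9=1432
So 1245^9 ≡ 1432 (mod 1601), giving a = 9.

9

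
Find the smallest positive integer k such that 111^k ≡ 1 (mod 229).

57

The order of 111 must divide p − 1 = 228 = 2^2 · 3 · 19.
Divisors: 1, 2, 3, 4, 6, 12, 19, 38, 57, 76, 114, 228.
Check each in increasing order: 111^1 ≡ 111;  111^2 ≡ 184;  111^3 ≡ 43;  111^4 ≡ 193;  111^6 ≡ 17;  111^12 ≡ 60;  111^19 ≡ 94;  111^38 ≡ 134;  111^57 ≡ 1.
Smallest exponent giving 1 is 57.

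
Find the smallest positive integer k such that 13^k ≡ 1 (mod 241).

The order of 13 must divide p − 1 = 240 = 2^4 · 3 · 5.
Divisors: 1, 2, 3, 4, 5, 6, 8, 10, 12, 15, 16, 20, 24, 30, 40, 48, 60, 80, 120, 240.
Check each in increasing order: 13^1 ≡ 13;  13^2 ≡ 169;  13^3 ≡ 28;  13^4 ≡ 123;  13^5 ≡ 153;  13^6 ≡ 61;  13^8 ≡ 187;  13^10 ≡ 32;  13^12 ≡ 106;  13^15 ≡ 76;  13^16 ≡ 24;  13^20 ≡ 60;  13^24 ≡ 150;  13^30 ≡ 233;  13^40 ≡ 226;  13^48 ≡ 87;  13^60 ≡ 64;  13^80 ≡ 225;  13^120 ≡ 240;  13^240 ≡ 1.
Smallest exponent giving 1 is 240.

240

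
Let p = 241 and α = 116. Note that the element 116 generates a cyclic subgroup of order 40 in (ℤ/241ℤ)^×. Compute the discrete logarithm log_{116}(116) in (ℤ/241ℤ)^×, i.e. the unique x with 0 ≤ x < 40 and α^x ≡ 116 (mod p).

1

Successive powers of 116 modulo 241:
  116^0=1  116^1=116
So 116^1 ≡ 116 (mod 241), giving x = 1.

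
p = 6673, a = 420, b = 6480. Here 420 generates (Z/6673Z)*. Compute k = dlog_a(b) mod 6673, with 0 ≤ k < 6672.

Baby-step giant-step with m = ceil(sqrt(6672)) = 82.
Baby table (420^j mod 6673 for j=0..81):
  0:1  1:420  2:2902  3:4354  4:278  5:3319  6:5996  7:2599
  8:3881  9:1808  10:5311  11:1838  12:4565  13:2149  14:1725  15:3816
  16:1200  17:3525  18:5767  19:6514  20:6623  21:5692  22:1706  23:2509
  24:6119  25:875  26:485  27:3510  28:6140  29:3022  30:1370  31:1522
  32:5305  33:5991  34:499  35:2717  36:57  37:3921  38:5262  39:1277
  40:2500  41:2339  42:1449  43:1337  44:1008  45:2961  46:2442  47:4671
  48:6631  49:2379  50:4903  51:3976  52:1670  53:735  54:1742  55:4283
  56:3823  57:4140  58:3820  59:2880  60:1787  61:3164  62:953  63:6553
  64:2984  65:5429  66:4687  67:5  68:2100  69:1164  70:1751  71:1390
  72:3249  73:3288  74:6322  75:6059  76:2367  77:6536  78:2517  79:2806
  80:4072  81:1952
Giant step factor: 420^(-82) ≡ 2736 (mod 6673).
Scan 6480·2736^i mod 6673 for i = 0, 1, …:
  i=0: 6480   i=1: 5792   i=2: 5210   i=3: 1032
  i=4: 873   i=5: 6267   i=6: 3575   i=7: 5255
  i=8: 4038   i=9: 4153   i=10: 5162   i=11: 3164
Match at i=11, j=61: k = 11·82 + 61 = 963.

963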